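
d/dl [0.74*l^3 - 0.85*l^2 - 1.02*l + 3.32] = 2.22*l^2 - 1.7*l - 1.02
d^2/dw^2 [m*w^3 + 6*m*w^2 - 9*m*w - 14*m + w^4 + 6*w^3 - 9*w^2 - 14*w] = 6*m*w + 12*m + 12*w^2 + 36*w - 18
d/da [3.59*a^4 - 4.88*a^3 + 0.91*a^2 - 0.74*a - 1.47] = 14.36*a^3 - 14.64*a^2 + 1.82*a - 0.74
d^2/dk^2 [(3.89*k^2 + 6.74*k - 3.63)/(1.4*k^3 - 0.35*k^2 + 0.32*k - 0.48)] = (15.2488*k^6 + 79.2624*k^5 - 115.64952*k^4 + 61.53994*k^3 + 38.00475*k^2 - 18.99072*k + 4.339296)/(2.744*k^9 - 2.058*k^8 + 2.3961*k^7 - 3.806075*k^6 + 1.95888*k^5 - 1.57416*k^4 + 1.323008*k^3 - 0.389376*k^2 + 0.221184*k - 0.110592)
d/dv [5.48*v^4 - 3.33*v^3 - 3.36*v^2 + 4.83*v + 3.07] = 21.92*v^3 - 9.99*v^2 - 6.72*v + 4.83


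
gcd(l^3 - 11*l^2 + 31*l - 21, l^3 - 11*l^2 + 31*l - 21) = l^3 - 11*l^2 + 31*l - 21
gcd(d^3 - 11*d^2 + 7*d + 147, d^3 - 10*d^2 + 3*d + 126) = d^2 - 4*d - 21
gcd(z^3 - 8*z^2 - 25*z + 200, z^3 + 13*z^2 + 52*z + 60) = z + 5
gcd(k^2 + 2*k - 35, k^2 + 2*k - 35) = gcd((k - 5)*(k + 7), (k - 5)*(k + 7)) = k^2 + 2*k - 35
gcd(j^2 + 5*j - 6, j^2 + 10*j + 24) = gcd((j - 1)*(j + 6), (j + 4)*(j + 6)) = j + 6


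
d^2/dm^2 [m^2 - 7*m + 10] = 2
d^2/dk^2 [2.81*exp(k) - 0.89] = 2.81*exp(k)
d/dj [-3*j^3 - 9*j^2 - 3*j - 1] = -9*j^2 - 18*j - 3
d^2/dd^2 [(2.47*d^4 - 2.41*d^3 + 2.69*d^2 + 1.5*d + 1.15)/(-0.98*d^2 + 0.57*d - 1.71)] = (-4.744376*d^6 + 8.278452*d^5 - 29.650374*d^4 + 26.122338*d^3 - 80.343834*d^2 + 61.219026*d - 15.548688)/(0.941192*d^6 - 1.642284*d^5 + 5.882058*d^4 - 5.916429*d^3 + 10.263591*d^2 - 5.000211*d + 5.000211)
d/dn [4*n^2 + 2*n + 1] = 8*n + 2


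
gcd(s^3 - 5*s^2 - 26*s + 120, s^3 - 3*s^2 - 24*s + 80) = s^2 + s - 20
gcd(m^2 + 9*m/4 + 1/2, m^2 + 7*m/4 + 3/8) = m + 1/4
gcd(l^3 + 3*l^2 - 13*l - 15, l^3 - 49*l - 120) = l + 5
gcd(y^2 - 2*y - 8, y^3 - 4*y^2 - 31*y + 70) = 1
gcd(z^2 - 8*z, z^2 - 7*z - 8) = z - 8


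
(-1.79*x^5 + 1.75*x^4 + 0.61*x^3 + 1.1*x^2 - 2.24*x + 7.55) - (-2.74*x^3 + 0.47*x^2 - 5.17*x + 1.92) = -1.79*x^5 + 1.75*x^4 + 3.35*x^3 + 0.63*x^2 + 2.93*x + 5.63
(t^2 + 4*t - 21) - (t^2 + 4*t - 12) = -9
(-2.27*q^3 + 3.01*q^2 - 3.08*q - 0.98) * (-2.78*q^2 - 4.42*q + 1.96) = 6.3106*q^5 + 1.6656*q^4 - 9.191*q^3 + 22.2376*q^2 - 1.7052*q - 1.9208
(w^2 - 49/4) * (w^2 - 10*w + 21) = w^4 - 10*w^3 + 35*w^2/4 + 245*w/2 - 1029/4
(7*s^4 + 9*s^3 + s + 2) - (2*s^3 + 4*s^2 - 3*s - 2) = 7*s^4 + 7*s^3 - 4*s^2 + 4*s + 4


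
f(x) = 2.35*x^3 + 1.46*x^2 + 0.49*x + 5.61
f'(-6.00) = 236.77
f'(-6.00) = 236.77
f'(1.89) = 31.19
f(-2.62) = -27.92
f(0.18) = 5.76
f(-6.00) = -452.37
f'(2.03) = 35.47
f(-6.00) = -452.37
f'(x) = 7.05*x^2 + 2.92*x + 0.49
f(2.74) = 66.26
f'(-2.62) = 41.23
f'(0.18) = 1.24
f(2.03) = 32.28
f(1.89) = 27.62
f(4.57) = 262.63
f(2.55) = 55.32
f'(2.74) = 61.42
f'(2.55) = 53.78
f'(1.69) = 25.56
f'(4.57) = 161.07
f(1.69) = 21.95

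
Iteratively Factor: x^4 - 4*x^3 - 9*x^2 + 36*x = (x + 3)*(x^3 - 7*x^2 + 12*x) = (x - 4)*(x + 3)*(x^2 - 3*x) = x*(x - 4)*(x + 3)*(x - 3)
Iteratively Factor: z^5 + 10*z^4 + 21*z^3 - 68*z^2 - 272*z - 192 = (z + 4)*(z^4 + 6*z^3 - 3*z^2 - 56*z - 48) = (z + 1)*(z + 4)*(z^3 + 5*z^2 - 8*z - 48) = (z + 1)*(z + 4)^2*(z^2 + z - 12) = (z + 1)*(z + 4)^3*(z - 3)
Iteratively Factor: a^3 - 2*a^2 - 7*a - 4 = (a + 1)*(a^2 - 3*a - 4) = (a - 4)*(a + 1)*(a + 1)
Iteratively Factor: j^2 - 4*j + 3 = (j - 3)*(j - 1)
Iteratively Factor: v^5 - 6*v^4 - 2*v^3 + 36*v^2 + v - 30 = (v - 3)*(v^4 - 3*v^3 - 11*v^2 + 3*v + 10) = (v - 3)*(v - 1)*(v^3 - 2*v^2 - 13*v - 10) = (v - 5)*(v - 3)*(v - 1)*(v^2 + 3*v + 2) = (v - 5)*(v - 3)*(v - 1)*(v + 2)*(v + 1)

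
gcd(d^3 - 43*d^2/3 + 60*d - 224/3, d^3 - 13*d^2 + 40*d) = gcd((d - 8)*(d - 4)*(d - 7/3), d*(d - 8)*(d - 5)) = d - 8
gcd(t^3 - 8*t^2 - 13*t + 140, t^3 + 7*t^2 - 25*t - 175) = t - 5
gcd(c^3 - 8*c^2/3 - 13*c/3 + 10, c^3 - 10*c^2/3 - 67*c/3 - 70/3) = c + 2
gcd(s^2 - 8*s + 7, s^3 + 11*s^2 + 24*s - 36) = s - 1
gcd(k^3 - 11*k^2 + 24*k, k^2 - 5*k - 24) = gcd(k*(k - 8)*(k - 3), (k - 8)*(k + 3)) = k - 8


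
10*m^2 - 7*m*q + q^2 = (-5*m + q)*(-2*m + q)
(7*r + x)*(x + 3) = 7*r*x + 21*r + x^2 + 3*x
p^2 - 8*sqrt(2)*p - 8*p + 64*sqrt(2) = (p - 8)*(p - 8*sqrt(2))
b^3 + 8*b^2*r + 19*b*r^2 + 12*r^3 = (b + r)*(b + 3*r)*(b + 4*r)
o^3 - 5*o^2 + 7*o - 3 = (o - 3)*(o - 1)^2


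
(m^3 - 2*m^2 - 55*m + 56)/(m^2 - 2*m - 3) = (-m^3 + 2*m^2 + 55*m - 56)/(-m^2 + 2*m + 3)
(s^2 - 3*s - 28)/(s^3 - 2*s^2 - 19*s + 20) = (s - 7)/(s^2 - 6*s + 5)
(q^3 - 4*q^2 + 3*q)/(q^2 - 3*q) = q - 1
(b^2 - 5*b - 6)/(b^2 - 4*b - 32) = (-b^2 + 5*b + 6)/(-b^2 + 4*b + 32)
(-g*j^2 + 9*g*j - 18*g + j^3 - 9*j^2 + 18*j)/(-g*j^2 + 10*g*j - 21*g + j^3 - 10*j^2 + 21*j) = (j - 6)/(j - 7)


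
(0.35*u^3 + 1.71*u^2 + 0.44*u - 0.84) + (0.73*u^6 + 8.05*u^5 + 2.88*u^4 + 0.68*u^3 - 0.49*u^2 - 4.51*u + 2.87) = 0.73*u^6 + 8.05*u^5 + 2.88*u^4 + 1.03*u^3 + 1.22*u^2 - 4.07*u + 2.03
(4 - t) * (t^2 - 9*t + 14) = -t^3 + 13*t^2 - 50*t + 56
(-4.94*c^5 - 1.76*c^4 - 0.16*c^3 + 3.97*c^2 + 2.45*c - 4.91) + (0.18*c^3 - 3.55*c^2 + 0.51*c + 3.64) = -4.94*c^5 - 1.76*c^4 + 0.02*c^3 + 0.42*c^2 + 2.96*c - 1.27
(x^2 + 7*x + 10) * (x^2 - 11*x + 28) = x^4 - 4*x^3 - 39*x^2 + 86*x + 280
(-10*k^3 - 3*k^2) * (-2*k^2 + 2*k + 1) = 20*k^5 - 14*k^4 - 16*k^3 - 3*k^2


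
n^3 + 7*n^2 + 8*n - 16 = (n - 1)*(n + 4)^2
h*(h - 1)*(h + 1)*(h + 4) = h^4 + 4*h^3 - h^2 - 4*h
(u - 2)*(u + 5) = u^2 + 3*u - 10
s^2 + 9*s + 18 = (s + 3)*(s + 6)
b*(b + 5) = b^2 + 5*b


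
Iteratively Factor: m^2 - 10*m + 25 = (m - 5)*(m - 5)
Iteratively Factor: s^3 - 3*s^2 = (s)*(s^2 - 3*s) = s^2*(s - 3)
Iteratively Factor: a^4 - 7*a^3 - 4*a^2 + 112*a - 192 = (a + 4)*(a^3 - 11*a^2 + 40*a - 48) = (a - 3)*(a + 4)*(a^2 - 8*a + 16) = (a - 4)*(a - 3)*(a + 4)*(a - 4)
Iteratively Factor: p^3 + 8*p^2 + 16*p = (p)*(p^2 + 8*p + 16) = p*(p + 4)*(p + 4)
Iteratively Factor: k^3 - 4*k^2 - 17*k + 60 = (k + 4)*(k^2 - 8*k + 15) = (k - 3)*(k + 4)*(k - 5)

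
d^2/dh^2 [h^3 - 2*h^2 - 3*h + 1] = 6*h - 4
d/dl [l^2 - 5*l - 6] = 2*l - 5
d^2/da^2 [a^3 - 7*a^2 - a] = 6*a - 14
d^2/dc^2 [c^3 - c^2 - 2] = 6*c - 2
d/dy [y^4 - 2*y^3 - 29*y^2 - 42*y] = 4*y^3 - 6*y^2 - 58*y - 42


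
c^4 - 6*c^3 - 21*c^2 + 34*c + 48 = (c - 8)*(c - 2)*(c + 1)*(c + 3)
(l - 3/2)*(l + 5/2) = l^2 + l - 15/4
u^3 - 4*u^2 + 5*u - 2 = (u - 2)*(u - 1)^2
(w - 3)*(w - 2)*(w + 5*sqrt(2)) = w^3 - 5*w^2 + 5*sqrt(2)*w^2 - 25*sqrt(2)*w + 6*w + 30*sqrt(2)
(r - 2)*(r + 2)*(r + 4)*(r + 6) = r^4 + 10*r^3 + 20*r^2 - 40*r - 96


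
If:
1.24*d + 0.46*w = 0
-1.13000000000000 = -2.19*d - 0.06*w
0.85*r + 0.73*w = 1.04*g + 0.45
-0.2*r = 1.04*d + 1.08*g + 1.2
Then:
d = 0.56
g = -1.62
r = -0.16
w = -1.50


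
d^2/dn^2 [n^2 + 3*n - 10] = 2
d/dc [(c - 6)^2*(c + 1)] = (c - 6)*(3*c - 4)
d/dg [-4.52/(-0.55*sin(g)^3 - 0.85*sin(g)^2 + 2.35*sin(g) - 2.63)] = (-7.458*sin(g)^2 - 7.684*sin(g) + 10.622)*cos(g)/(0.55*sin(g)^3 + 0.85*sin(g)^2 - 2.35*sin(g) + 2.63)^2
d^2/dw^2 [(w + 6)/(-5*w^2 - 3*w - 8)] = 2*(-(w + 6)*(10*w + 3)^2 + 3*(5*w + 11)*(5*w^2 + 3*w + 8))/(5*w^2 + 3*w + 8)^3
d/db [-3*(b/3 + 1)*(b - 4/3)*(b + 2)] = -3*b^2 - 22*b/3 + 2/3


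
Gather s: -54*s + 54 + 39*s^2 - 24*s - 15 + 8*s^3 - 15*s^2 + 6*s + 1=8*s^3 + 24*s^2 - 72*s + 40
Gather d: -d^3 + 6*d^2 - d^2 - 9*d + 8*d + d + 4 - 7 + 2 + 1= -d^3 + 5*d^2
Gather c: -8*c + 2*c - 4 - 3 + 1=-6*c - 6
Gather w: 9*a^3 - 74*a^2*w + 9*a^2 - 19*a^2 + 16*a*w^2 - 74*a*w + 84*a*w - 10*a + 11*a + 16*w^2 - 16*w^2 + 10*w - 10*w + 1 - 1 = 9*a^3 - 10*a^2 + 16*a*w^2 + a + w*(-74*a^2 + 10*a)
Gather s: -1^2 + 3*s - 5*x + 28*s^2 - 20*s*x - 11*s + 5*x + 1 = 28*s^2 + s*(-20*x - 8)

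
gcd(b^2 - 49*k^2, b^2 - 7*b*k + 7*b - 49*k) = b - 7*k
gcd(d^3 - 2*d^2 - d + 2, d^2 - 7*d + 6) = d - 1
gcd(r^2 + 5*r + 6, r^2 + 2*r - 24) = 1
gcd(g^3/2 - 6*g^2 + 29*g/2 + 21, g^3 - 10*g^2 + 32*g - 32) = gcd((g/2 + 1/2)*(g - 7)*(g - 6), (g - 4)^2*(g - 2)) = 1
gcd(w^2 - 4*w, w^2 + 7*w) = w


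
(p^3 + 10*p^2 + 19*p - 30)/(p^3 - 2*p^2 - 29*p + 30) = (p + 6)/(p - 6)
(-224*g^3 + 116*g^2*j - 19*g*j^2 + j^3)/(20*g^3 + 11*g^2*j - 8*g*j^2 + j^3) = (-56*g^2 + 15*g*j - j^2)/(5*g^2 + 4*g*j - j^2)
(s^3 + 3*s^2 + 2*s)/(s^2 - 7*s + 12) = s*(s^2 + 3*s + 2)/(s^2 - 7*s + 12)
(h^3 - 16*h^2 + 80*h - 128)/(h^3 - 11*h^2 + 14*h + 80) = (h^2 - 8*h + 16)/(h^2 - 3*h - 10)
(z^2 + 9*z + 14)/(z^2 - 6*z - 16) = (z + 7)/(z - 8)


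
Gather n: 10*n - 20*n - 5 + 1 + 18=14 - 10*n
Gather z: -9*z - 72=-9*z - 72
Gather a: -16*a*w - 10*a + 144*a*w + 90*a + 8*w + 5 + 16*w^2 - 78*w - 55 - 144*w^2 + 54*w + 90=a*(128*w + 80) - 128*w^2 - 16*w + 40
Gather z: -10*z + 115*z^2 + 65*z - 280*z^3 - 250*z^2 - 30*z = -280*z^3 - 135*z^2 + 25*z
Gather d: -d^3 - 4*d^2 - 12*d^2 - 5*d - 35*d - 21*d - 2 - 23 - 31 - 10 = -d^3 - 16*d^2 - 61*d - 66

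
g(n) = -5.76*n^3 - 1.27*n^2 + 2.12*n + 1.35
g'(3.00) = -161.02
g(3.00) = -159.24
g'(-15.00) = -3847.78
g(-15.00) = 19123.80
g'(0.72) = -8.67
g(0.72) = 0.07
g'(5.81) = -595.94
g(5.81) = -1158.87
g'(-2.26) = -80.40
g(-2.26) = 56.56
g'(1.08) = -20.78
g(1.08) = -5.10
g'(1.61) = -46.76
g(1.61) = -22.57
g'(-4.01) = -265.56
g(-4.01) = 343.84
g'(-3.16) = -162.40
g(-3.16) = 163.72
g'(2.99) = -159.96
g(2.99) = -157.64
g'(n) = -17.28*n^2 - 2.54*n + 2.12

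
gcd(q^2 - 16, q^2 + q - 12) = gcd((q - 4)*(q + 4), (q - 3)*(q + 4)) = q + 4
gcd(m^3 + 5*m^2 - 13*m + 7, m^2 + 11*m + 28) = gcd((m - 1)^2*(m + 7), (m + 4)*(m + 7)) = m + 7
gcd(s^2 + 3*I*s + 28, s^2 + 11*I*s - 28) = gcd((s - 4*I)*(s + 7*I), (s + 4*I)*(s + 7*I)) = s + 7*I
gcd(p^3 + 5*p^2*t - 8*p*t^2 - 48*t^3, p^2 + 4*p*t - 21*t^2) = p - 3*t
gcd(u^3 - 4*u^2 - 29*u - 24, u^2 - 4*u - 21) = u + 3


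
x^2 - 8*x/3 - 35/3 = (x - 5)*(x + 7/3)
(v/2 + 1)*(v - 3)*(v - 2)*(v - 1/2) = v^4/2 - 7*v^3/4 - 5*v^2/4 + 7*v - 3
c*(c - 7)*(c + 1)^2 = c^4 - 5*c^3 - 13*c^2 - 7*c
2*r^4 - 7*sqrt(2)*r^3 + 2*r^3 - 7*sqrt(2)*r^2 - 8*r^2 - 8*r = r*(r - 4*sqrt(2))*(sqrt(2)*r + 1)*(sqrt(2)*r + sqrt(2))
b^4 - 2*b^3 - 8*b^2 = b^2*(b - 4)*(b + 2)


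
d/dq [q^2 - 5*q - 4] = 2*q - 5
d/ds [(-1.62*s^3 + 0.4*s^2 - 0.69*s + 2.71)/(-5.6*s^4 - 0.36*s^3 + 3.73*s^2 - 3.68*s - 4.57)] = (-9.072*s^6 + 4.48*s^5 - 17.4906*s^4 + 72.1304*s^3 + 26.2387*s^2 - 23.8726*s + 13.1261)/(31.36*s^8 + 4.032*s^7 - 41.6464*s^6 + 38.5304*s^5 + 67.7465*s^4 - 24.1624*s^3 - 20.5498*s^2 + 33.6352*s + 20.8849)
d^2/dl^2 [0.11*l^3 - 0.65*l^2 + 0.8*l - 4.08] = 0.66*l - 1.3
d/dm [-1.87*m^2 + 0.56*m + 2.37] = 0.56 - 3.74*m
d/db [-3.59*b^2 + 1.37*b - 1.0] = 1.37 - 7.18*b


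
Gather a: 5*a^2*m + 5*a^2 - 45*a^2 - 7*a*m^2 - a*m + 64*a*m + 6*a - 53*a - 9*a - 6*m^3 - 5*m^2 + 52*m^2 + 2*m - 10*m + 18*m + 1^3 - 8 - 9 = a^2*(5*m - 40) + a*(-7*m^2 + 63*m - 56) - 6*m^3 + 47*m^2 + 10*m - 16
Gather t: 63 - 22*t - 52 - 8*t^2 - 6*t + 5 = -8*t^2 - 28*t + 16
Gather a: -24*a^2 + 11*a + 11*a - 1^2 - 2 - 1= -24*a^2 + 22*a - 4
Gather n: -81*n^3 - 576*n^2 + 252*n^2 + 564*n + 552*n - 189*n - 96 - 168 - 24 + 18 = -81*n^3 - 324*n^2 + 927*n - 270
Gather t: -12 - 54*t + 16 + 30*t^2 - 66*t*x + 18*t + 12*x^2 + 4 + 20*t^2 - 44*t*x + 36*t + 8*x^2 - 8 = 50*t^2 - 110*t*x + 20*x^2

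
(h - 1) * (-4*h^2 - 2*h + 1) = -4*h^3 + 2*h^2 + 3*h - 1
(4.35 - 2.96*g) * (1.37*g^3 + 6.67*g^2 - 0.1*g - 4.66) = -4.0552*g^4 - 13.7837*g^3 + 29.3105*g^2 + 13.3586*g - 20.271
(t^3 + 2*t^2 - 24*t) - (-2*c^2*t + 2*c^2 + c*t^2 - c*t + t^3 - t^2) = 2*c^2*t - 2*c^2 - c*t^2 + c*t + 3*t^2 - 24*t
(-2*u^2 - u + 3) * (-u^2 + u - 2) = 2*u^4 - u^3 + 5*u - 6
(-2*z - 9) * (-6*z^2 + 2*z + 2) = 12*z^3 + 50*z^2 - 22*z - 18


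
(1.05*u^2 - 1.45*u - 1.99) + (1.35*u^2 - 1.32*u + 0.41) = 2.4*u^2 - 2.77*u - 1.58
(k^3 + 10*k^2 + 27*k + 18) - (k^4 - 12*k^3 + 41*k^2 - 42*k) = -k^4 + 13*k^3 - 31*k^2 + 69*k + 18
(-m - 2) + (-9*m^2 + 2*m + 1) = -9*m^2 + m - 1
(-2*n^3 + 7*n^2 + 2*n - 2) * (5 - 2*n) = 4*n^4 - 24*n^3 + 31*n^2 + 14*n - 10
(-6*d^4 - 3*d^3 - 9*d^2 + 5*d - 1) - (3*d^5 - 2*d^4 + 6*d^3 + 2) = -3*d^5 - 4*d^4 - 9*d^3 - 9*d^2 + 5*d - 3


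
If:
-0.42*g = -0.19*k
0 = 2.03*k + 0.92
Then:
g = -0.21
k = -0.45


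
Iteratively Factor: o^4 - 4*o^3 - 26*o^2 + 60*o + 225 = (o + 3)*(o^3 - 7*o^2 - 5*o + 75) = (o + 3)^2*(o^2 - 10*o + 25) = (o - 5)*(o + 3)^2*(o - 5)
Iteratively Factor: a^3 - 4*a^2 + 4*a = (a - 2)*(a^2 - 2*a) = (a - 2)^2*(a)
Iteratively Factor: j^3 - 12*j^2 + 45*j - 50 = (j - 5)*(j^2 - 7*j + 10) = (j - 5)^2*(j - 2)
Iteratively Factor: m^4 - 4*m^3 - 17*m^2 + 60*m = (m)*(m^3 - 4*m^2 - 17*m + 60) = m*(m - 5)*(m^2 + m - 12) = m*(m - 5)*(m + 4)*(m - 3)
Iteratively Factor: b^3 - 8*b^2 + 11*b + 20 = (b + 1)*(b^2 - 9*b + 20) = (b - 4)*(b + 1)*(b - 5)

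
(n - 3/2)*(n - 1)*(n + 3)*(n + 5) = n^4 + 11*n^3/2 - 7*n^2/2 - 51*n/2 + 45/2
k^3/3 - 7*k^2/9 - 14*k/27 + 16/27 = (k/3 + 1/3)*(k - 8/3)*(k - 2/3)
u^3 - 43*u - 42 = (u - 7)*(u + 1)*(u + 6)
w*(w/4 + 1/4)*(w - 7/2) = w^3/4 - 5*w^2/8 - 7*w/8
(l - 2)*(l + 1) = l^2 - l - 2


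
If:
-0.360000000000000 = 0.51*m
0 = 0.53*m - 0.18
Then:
No Solution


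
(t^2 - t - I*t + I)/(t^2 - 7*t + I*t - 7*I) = (t^2 - t - I*t + I)/(t^2 - 7*t + I*t - 7*I)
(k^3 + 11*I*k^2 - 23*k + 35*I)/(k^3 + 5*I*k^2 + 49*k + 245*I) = (k - I)/(k - 7*I)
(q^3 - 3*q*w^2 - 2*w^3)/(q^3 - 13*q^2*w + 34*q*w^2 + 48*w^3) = (q^2 - q*w - 2*w^2)/(q^2 - 14*q*w + 48*w^2)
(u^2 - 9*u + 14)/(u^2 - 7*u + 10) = (u - 7)/(u - 5)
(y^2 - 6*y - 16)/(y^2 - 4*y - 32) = (y + 2)/(y + 4)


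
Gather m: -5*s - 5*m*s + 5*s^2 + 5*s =-5*m*s + 5*s^2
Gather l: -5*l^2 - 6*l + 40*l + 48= -5*l^2 + 34*l + 48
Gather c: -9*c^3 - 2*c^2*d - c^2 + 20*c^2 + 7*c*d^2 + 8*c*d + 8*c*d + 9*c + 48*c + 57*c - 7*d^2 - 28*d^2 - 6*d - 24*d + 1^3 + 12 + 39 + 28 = -9*c^3 + c^2*(19 - 2*d) + c*(7*d^2 + 16*d + 114) - 35*d^2 - 30*d + 80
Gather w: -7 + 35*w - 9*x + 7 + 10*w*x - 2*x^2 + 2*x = w*(10*x + 35) - 2*x^2 - 7*x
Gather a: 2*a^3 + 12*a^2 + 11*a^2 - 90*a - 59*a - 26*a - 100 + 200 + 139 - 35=2*a^3 + 23*a^2 - 175*a + 204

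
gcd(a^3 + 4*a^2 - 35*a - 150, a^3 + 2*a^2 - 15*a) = a + 5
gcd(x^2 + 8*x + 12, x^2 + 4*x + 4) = x + 2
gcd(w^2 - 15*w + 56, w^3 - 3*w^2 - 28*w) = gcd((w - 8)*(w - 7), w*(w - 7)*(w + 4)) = w - 7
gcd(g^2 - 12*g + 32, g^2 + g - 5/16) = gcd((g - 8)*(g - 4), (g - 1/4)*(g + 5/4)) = 1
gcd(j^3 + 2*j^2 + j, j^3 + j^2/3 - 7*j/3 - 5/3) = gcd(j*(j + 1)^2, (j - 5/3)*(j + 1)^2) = j^2 + 2*j + 1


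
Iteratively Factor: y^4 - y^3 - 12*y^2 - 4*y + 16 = (y + 2)*(y^3 - 3*y^2 - 6*y + 8) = (y + 2)^2*(y^2 - 5*y + 4) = (y - 1)*(y + 2)^2*(y - 4)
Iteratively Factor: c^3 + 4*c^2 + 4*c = (c + 2)*(c^2 + 2*c) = (c + 2)^2*(c)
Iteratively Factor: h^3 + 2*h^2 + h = (h)*(h^2 + 2*h + 1) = h*(h + 1)*(h + 1)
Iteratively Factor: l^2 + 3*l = (l)*(l + 3)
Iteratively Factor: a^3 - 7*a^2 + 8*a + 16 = (a - 4)*(a^2 - 3*a - 4) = (a - 4)^2*(a + 1)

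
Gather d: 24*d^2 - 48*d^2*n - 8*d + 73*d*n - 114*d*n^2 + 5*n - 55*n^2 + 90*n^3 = d^2*(24 - 48*n) + d*(-114*n^2 + 73*n - 8) + 90*n^3 - 55*n^2 + 5*n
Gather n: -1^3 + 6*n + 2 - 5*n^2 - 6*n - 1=-5*n^2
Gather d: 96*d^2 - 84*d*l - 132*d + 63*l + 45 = 96*d^2 + d*(-84*l - 132) + 63*l + 45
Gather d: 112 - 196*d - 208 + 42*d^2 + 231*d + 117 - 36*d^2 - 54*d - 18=6*d^2 - 19*d + 3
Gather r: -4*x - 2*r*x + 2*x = -2*r*x - 2*x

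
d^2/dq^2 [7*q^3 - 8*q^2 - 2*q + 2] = 42*q - 16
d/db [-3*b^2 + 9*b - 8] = 9 - 6*b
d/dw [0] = 0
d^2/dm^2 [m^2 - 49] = 2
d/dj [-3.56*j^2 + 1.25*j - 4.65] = 1.25 - 7.12*j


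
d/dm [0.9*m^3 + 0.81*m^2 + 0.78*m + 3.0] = 2.7*m^2 + 1.62*m + 0.78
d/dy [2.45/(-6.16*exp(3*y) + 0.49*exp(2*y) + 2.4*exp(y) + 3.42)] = (45.276*exp(2*y) - 2.401*exp(y) - 5.88)*exp(y)/(-6.16*exp(3*y) + 0.49*exp(2*y) + 2.4*exp(y) + 3.42)^2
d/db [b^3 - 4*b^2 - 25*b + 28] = 3*b^2 - 8*b - 25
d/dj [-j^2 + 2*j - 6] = 2 - 2*j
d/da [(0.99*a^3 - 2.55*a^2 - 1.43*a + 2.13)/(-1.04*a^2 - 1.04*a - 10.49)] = (-1.0296*a^4 - 2.0592*a^3 - 29.9905*a^2 + 57.9294*a + 17.2159)/(1.0816*a^4 + 2.1632*a^3 + 22.9008*a^2 + 21.8192*a + 110.0401)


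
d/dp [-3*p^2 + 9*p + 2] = 9 - 6*p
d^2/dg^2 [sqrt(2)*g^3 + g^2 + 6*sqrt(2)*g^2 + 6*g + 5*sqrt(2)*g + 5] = 6*sqrt(2)*g + 2 + 12*sqrt(2)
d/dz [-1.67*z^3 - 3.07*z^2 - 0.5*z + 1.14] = -5.01*z^2 - 6.14*z - 0.5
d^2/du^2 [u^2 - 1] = 2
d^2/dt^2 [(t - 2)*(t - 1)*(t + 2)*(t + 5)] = 12*t^2 + 24*t - 18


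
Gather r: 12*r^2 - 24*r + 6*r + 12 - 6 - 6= 12*r^2 - 18*r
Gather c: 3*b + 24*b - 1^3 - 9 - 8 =27*b - 18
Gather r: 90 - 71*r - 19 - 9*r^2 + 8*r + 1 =-9*r^2 - 63*r + 72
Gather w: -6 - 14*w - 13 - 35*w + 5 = -49*w - 14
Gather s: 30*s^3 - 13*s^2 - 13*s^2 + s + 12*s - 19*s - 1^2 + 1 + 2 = 30*s^3 - 26*s^2 - 6*s + 2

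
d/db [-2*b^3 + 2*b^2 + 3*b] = -6*b^2 + 4*b + 3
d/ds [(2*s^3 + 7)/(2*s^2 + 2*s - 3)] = 2*(3*s^2*(2*s^2 + 2*s - 3) - (2*s + 1)*(2*s^3 + 7))/(2*s^2 + 2*s - 3)^2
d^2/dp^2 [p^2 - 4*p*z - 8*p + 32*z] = 2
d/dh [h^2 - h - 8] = 2*h - 1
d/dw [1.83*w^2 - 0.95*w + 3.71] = 3.66*w - 0.95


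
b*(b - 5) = b^2 - 5*b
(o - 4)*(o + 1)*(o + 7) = o^3 + 4*o^2 - 25*o - 28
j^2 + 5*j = j*(j + 5)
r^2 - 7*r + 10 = (r - 5)*(r - 2)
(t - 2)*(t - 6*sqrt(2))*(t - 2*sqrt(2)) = t^3 - 8*sqrt(2)*t^2 - 2*t^2 + 16*sqrt(2)*t + 24*t - 48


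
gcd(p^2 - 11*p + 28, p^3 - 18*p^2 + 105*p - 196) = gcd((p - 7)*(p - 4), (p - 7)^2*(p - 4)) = p^2 - 11*p + 28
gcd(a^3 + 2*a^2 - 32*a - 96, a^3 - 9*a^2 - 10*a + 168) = a^2 - 2*a - 24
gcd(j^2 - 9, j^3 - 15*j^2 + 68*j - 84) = 1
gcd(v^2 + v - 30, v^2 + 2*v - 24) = v + 6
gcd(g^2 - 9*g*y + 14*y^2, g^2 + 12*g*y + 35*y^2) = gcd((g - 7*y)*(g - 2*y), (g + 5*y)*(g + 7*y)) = 1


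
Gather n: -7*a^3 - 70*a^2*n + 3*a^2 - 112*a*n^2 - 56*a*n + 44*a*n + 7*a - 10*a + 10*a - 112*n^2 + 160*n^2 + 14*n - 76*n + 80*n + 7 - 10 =-7*a^3 + 3*a^2 + 7*a + n^2*(48 - 112*a) + n*(-70*a^2 - 12*a + 18) - 3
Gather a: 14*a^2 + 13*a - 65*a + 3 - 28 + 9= 14*a^2 - 52*a - 16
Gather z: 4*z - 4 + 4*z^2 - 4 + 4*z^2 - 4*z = 8*z^2 - 8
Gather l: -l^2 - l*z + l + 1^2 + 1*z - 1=-l^2 + l*(1 - z) + z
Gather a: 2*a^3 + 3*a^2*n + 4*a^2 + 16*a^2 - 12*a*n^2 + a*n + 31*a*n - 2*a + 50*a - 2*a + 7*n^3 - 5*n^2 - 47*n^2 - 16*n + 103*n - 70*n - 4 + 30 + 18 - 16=2*a^3 + a^2*(3*n + 20) + a*(-12*n^2 + 32*n + 46) + 7*n^3 - 52*n^2 + 17*n + 28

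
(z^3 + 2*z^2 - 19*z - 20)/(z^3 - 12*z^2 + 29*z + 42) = (z^2 + z - 20)/(z^2 - 13*z + 42)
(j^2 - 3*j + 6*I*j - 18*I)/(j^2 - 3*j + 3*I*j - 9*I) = (j + 6*I)/(j + 3*I)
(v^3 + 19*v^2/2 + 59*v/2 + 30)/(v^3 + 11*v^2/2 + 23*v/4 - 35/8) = 4*(v^2 + 7*v + 12)/(4*v^2 + 12*v - 7)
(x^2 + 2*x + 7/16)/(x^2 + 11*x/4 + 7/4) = (x + 1/4)/(x + 1)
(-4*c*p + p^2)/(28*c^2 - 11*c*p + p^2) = p/(-7*c + p)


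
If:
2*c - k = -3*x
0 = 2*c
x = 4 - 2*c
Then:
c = 0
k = 12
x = 4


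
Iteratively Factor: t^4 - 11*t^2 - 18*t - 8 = (t + 1)*(t^3 - t^2 - 10*t - 8) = (t + 1)^2*(t^2 - 2*t - 8) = (t - 4)*(t + 1)^2*(t + 2)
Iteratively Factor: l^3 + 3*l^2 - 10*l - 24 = (l + 2)*(l^2 + l - 12) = (l - 3)*(l + 2)*(l + 4)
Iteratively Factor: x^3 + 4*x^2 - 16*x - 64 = (x - 4)*(x^2 + 8*x + 16) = (x - 4)*(x + 4)*(x + 4)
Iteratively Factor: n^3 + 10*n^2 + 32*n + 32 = (n + 4)*(n^2 + 6*n + 8) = (n + 4)^2*(n + 2)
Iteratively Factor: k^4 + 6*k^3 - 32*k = (k + 4)*(k^3 + 2*k^2 - 8*k) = (k + 4)^2*(k^2 - 2*k) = (k - 2)*(k + 4)^2*(k)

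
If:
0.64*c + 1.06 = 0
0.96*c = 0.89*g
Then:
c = -1.66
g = -1.79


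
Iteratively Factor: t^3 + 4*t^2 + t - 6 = (t + 3)*(t^2 + t - 2) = (t + 2)*(t + 3)*(t - 1)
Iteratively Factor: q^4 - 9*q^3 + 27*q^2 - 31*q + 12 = (q - 1)*(q^3 - 8*q^2 + 19*q - 12) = (q - 4)*(q - 1)*(q^2 - 4*q + 3) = (q - 4)*(q - 1)^2*(q - 3)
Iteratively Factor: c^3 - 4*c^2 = (c)*(c^2 - 4*c) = c^2*(c - 4)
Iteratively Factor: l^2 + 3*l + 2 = (l + 1)*(l + 2)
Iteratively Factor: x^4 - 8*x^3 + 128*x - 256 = (x - 4)*(x^3 - 4*x^2 - 16*x + 64) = (x - 4)*(x + 4)*(x^2 - 8*x + 16) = (x - 4)^2*(x + 4)*(x - 4)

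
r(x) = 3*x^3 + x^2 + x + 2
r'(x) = 9*x^2 + 2*x + 1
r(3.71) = 172.67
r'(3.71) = 132.30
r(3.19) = 112.75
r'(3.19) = 98.96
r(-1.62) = -9.75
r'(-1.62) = 21.38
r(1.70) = 21.33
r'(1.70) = 30.41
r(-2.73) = -54.32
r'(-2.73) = 62.62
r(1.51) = 16.12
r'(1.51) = 24.54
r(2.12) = 37.20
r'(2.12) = 45.69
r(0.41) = 2.78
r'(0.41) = 3.33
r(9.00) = 2279.00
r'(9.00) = 748.00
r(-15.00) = -9913.00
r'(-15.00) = 1996.00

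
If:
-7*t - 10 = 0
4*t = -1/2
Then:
No Solution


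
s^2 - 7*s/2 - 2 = (s - 4)*(s + 1/2)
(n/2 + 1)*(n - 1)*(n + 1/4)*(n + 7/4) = n^4/2 + 3*n^3/2 + 7*n^2/32 - 57*n/32 - 7/16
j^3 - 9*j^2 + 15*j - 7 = (j - 7)*(j - 1)^2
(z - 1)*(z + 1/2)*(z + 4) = z^3 + 7*z^2/2 - 5*z/2 - 2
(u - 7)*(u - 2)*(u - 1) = u^3 - 10*u^2 + 23*u - 14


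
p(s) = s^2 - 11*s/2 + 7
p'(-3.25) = -12.00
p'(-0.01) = -5.52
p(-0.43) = 9.55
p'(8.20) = 10.90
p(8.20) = 29.14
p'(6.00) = 6.50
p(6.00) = 10.00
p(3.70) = 0.34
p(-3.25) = 35.44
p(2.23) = -0.29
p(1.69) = 0.56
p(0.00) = 7.00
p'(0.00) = -5.50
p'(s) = 2*s - 11/2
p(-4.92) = 58.27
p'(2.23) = -1.04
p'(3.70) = 1.90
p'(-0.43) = -6.36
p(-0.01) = 7.06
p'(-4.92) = -15.34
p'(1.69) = -2.12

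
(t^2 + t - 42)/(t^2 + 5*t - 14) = (t - 6)/(t - 2)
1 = 1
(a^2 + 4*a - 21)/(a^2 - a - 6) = (a + 7)/(a + 2)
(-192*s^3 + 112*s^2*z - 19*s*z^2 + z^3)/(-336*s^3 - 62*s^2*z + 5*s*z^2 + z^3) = (24*s^2 - 11*s*z + z^2)/(42*s^2 + 13*s*z + z^2)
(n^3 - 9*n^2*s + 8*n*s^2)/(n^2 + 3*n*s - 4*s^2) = n*(n - 8*s)/(n + 4*s)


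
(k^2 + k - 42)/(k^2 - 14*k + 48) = (k + 7)/(k - 8)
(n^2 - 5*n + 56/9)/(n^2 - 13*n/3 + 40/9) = (3*n - 7)/(3*n - 5)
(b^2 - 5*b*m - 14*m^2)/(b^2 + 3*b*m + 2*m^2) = (b - 7*m)/(b + m)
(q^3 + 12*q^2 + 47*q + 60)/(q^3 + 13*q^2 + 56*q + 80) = (q + 3)/(q + 4)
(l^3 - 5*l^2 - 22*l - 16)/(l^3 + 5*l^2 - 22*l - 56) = (l^2 - 7*l - 8)/(l^2 + 3*l - 28)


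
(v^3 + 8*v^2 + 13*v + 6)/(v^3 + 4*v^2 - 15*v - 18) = (v + 1)/(v - 3)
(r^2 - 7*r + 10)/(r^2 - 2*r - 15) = (r - 2)/(r + 3)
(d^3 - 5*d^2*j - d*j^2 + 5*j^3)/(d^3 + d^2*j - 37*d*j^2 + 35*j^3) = (d + j)/(d + 7*j)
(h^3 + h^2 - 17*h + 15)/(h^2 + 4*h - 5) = h - 3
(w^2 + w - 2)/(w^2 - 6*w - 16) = (w - 1)/(w - 8)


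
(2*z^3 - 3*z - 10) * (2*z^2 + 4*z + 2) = 4*z^5 + 8*z^4 - 2*z^3 - 32*z^2 - 46*z - 20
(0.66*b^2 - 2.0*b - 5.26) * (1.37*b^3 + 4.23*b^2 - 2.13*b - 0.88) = 0.9042*b^5 + 0.0518000000000001*b^4 - 17.072*b^3 - 18.5706*b^2 + 12.9638*b + 4.6288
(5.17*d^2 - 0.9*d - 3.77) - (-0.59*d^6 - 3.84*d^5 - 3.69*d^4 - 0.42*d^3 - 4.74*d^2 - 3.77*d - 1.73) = 0.59*d^6 + 3.84*d^5 + 3.69*d^4 + 0.42*d^3 + 9.91*d^2 + 2.87*d - 2.04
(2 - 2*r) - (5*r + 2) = -7*r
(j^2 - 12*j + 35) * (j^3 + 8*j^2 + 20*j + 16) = j^5 - 4*j^4 - 41*j^3 + 56*j^2 + 508*j + 560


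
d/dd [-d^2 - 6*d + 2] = -2*d - 6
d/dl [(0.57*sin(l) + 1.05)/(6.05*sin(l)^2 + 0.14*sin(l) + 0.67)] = (-3.4485*sin(l)^2 - 12.705*sin(l) + 0.2349)*cos(l)/(36.6025*sin(l)^4 + 1.694*sin(l)^3 + 8.1266*sin(l)^2 + 0.1876*sin(l) + 0.4489)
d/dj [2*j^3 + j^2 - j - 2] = 6*j^2 + 2*j - 1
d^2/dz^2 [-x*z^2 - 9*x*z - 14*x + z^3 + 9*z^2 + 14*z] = -2*x + 6*z + 18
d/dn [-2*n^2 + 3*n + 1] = 3 - 4*n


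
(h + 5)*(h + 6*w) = h^2 + 6*h*w + 5*h + 30*w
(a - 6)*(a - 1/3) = a^2 - 19*a/3 + 2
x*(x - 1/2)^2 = x^3 - x^2 + x/4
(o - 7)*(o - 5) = o^2 - 12*o + 35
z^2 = z^2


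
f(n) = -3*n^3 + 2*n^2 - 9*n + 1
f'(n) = -9*n^2 + 4*n - 9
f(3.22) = -107.40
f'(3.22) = -89.44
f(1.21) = -12.28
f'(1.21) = -17.34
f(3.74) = -161.63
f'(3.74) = -119.93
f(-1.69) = 36.40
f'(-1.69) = -41.46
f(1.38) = -15.50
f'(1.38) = -20.62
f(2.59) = -61.02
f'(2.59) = -59.01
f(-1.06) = 16.36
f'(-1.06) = -23.35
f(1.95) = -31.19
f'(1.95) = -35.42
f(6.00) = -629.00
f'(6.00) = -309.00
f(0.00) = 1.00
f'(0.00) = -9.00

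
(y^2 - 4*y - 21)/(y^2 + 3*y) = (y - 7)/y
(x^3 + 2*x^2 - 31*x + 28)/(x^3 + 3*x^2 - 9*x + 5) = (x^2 + 3*x - 28)/(x^2 + 4*x - 5)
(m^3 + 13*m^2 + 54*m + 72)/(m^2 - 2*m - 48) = (m^2 + 7*m + 12)/(m - 8)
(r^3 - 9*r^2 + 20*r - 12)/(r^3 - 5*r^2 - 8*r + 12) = (r - 2)/(r + 2)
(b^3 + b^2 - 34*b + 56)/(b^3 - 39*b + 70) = (b - 4)/(b - 5)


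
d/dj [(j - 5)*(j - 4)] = 2*j - 9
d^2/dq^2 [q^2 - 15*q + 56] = 2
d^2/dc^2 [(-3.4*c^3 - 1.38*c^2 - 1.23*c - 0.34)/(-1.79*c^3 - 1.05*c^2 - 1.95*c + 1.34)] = (-5.6843418860808e-14*c^7 - 3.93728400000001*c^6 - 47.559942*c^5 + 95.904978*c^4 + 80.464452*c^3 + 3.11781599999998*c^2 + 56.083944*c + 14.926296)/(5.735339*c^9 + 10.092915*c^8 + 24.66441*c^7 + 10.267293*c^6 + 11.75787*c^5 - 20.517795*c^4 + 0.595346999999998*c^3 - 9.62991*c^2 + 10.50426*c - 2.406104)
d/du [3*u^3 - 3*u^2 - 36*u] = 9*u^2 - 6*u - 36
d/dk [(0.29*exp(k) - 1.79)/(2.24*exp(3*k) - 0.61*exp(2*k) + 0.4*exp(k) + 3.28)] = (-1.2992*exp(3*k) + 12.2057*exp(2*k) - 2.1838*exp(k) + 1.6672)*exp(k)/(5.0176*exp(6*k) - 2.7328*exp(5*k) + 2.1641*exp(4*k) + 14.2064*exp(3*k) - 3.8416*exp(2*k) + 2.624*exp(k) + 10.7584)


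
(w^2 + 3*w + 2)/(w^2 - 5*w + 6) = (w^2 + 3*w + 2)/(w^2 - 5*w + 6)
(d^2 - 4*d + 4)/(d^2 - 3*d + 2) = (d - 2)/(d - 1)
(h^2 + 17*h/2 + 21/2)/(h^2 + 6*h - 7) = (h + 3/2)/(h - 1)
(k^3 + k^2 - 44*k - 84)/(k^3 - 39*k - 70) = (k + 6)/(k + 5)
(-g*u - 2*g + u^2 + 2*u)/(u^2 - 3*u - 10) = (-g + u)/(u - 5)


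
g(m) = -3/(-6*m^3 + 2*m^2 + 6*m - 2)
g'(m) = -3*(18*m^2 - 4*m - 6)/(-6*m^3 + 2*m^2 + 6*m - 2)^2 = 3*(-9*m^2 + 2*m + 3)/(2*(3*m^3 - m^2 - 3*m + 1)^2)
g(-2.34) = -0.04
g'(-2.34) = -0.06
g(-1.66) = -0.14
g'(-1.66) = -0.34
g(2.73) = 0.03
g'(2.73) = -0.04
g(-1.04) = -4.46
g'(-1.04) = -116.98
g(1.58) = 0.27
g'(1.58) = -0.78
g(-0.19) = 0.99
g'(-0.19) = 1.50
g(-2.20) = -0.05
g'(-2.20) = -0.08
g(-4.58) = -0.01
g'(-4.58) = -0.00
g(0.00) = 1.50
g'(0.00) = 4.50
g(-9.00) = 0.00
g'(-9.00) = 0.00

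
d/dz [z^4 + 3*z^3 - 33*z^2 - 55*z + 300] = 4*z^3 + 9*z^2 - 66*z - 55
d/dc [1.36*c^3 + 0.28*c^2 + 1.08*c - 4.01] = 4.08*c^2 + 0.56*c + 1.08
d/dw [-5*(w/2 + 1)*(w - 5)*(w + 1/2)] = -15*w^2/2 + 25*w/2 + 115/4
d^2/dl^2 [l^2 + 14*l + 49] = 2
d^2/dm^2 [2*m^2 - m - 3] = 4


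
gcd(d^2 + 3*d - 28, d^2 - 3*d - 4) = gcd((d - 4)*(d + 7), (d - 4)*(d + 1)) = d - 4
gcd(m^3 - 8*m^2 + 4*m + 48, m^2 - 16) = m - 4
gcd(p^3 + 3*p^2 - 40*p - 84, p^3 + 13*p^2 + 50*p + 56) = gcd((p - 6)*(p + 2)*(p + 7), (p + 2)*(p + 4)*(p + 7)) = p^2 + 9*p + 14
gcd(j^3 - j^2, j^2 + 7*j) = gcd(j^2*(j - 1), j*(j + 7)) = j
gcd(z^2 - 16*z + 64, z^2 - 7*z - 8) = z - 8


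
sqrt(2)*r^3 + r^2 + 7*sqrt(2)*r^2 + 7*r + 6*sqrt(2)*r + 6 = (r + 1)*(r + 6)*(sqrt(2)*r + 1)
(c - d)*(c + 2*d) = c^2 + c*d - 2*d^2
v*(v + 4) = v^2 + 4*v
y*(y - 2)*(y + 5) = y^3 + 3*y^2 - 10*y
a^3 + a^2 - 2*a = a*(a - 1)*(a + 2)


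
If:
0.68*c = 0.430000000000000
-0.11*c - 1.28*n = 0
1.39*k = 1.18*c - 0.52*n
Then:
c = 0.63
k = 0.56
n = -0.05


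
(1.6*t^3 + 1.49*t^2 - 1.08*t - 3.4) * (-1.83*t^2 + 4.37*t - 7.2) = -2.928*t^5 + 4.2653*t^4 - 3.0323*t^3 - 9.2256*t^2 - 7.082*t + 24.48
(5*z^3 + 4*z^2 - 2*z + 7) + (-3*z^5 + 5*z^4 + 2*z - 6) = -3*z^5 + 5*z^4 + 5*z^3 + 4*z^2 + 1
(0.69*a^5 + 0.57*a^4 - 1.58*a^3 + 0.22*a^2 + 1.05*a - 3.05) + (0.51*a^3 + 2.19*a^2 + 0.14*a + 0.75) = 0.69*a^5 + 0.57*a^4 - 1.07*a^3 + 2.41*a^2 + 1.19*a - 2.3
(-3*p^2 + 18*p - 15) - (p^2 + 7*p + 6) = -4*p^2 + 11*p - 21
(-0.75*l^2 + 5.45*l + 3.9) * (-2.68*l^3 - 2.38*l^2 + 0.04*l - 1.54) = 2.01*l^5 - 12.821*l^4 - 23.453*l^3 - 7.909*l^2 - 8.237*l - 6.006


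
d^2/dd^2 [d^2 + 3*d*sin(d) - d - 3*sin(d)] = -3*d*sin(d) + 3*sin(d) + 6*cos(d) + 2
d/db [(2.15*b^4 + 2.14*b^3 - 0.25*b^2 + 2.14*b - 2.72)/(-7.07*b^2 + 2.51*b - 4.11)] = (-30.401*b^5 + 1.0597*b^4 - 24.6032*b^3 - 11.8839*b^2 - 36.4058*b - 1.9682)/(49.9849*b^4 - 35.4914*b^3 + 64.4155*b^2 - 20.6322*b + 16.8921)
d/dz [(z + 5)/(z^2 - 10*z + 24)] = (z^2 - 10*z - 2*(z - 5)*(z + 5) + 24)/(z^2 - 10*z + 24)^2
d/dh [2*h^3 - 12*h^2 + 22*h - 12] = 6*h^2 - 24*h + 22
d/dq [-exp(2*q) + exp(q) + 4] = (1 - 2*exp(q))*exp(q)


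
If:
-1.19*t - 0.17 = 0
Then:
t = -0.14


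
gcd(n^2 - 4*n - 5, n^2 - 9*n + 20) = n - 5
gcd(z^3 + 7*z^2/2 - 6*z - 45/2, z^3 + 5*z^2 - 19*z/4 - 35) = z - 5/2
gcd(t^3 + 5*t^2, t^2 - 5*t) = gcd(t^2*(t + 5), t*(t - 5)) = t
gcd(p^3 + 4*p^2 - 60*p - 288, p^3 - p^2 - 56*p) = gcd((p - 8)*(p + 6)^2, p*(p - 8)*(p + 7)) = p - 8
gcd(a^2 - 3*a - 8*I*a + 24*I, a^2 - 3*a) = a - 3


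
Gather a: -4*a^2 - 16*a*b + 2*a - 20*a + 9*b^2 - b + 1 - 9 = -4*a^2 + a*(-16*b - 18) + 9*b^2 - b - 8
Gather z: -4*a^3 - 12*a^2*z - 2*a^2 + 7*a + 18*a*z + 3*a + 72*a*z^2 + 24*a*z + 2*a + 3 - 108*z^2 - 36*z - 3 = -4*a^3 - 2*a^2 + 12*a + z^2*(72*a - 108) + z*(-12*a^2 + 42*a - 36)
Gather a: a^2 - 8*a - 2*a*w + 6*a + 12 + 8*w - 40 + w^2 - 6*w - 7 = a^2 + a*(-2*w - 2) + w^2 + 2*w - 35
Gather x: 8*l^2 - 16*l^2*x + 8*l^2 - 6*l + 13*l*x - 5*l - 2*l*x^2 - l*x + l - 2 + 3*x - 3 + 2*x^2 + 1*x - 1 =16*l^2 - 10*l + x^2*(2 - 2*l) + x*(-16*l^2 + 12*l + 4) - 6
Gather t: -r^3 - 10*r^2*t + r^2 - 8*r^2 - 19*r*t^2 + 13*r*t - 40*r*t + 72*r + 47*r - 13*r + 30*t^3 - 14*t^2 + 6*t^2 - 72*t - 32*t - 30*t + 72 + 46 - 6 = -r^3 - 7*r^2 + 106*r + 30*t^3 + t^2*(-19*r - 8) + t*(-10*r^2 - 27*r - 134) + 112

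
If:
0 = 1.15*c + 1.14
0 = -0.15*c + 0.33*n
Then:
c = -0.99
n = -0.45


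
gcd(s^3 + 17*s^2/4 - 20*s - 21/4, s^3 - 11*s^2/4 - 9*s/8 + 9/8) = s - 3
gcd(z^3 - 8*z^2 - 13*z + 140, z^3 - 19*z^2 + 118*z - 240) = z - 5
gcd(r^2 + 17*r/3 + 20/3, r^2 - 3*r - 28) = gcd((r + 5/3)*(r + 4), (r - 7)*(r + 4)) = r + 4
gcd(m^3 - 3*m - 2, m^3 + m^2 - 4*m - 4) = m^2 - m - 2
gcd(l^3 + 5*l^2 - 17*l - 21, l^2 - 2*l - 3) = l^2 - 2*l - 3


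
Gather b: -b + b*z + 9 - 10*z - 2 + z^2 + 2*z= b*(z - 1) + z^2 - 8*z + 7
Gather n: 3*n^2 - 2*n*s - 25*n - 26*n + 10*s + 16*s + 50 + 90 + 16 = 3*n^2 + n*(-2*s - 51) + 26*s + 156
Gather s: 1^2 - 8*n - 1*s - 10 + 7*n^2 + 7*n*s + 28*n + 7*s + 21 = 7*n^2 + 20*n + s*(7*n + 6) + 12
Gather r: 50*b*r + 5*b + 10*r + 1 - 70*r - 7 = 5*b + r*(50*b - 60) - 6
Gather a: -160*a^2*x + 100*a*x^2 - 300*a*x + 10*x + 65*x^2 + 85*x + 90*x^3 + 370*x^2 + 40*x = -160*a^2*x + a*(100*x^2 - 300*x) + 90*x^3 + 435*x^2 + 135*x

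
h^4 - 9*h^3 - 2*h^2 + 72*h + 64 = (h - 8)*(h - 4)*(h + 1)*(h + 2)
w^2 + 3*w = w*(w + 3)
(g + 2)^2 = g^2 + 4*g + 4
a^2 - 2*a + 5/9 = (a - 5/3)*(a - 1/3)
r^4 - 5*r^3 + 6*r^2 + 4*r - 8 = (r - 2)^3*(r + 1)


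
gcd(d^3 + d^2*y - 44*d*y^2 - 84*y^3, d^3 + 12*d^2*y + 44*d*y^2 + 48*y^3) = d^2 + 8*d*y + 12*y^2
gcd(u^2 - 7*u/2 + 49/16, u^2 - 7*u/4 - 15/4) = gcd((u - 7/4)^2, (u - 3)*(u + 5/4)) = 1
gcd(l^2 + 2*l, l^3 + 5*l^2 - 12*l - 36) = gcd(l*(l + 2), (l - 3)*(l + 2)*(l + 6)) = l + 2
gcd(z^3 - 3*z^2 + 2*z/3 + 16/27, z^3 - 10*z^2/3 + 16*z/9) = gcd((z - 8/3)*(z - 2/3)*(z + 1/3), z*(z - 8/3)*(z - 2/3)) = z^2 - 10*z/3 + 16/9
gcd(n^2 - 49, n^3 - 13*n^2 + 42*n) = n - 7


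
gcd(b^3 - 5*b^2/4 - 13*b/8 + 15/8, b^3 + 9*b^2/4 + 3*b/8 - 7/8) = 1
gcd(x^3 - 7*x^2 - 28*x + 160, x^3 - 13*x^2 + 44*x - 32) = x^2 - 12*x + 32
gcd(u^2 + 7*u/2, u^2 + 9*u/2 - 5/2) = 1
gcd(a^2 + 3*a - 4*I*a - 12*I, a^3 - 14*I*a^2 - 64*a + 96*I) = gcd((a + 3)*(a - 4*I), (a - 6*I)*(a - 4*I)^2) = a - 4*I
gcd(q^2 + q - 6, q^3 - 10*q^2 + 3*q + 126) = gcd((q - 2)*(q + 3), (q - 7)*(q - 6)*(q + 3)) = q + 3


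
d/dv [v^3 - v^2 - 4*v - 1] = 3*v^2 - 2*v - 4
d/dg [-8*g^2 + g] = 1 - 16*g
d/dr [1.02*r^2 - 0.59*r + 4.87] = 2.04*r - 0.59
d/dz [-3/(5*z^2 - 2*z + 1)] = 6*(5*z - 1)/(5*z^2 - 2*z + 1)^2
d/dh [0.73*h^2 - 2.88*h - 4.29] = 1.46*h - 2.88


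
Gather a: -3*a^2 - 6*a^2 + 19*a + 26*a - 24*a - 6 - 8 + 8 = -9*a^2 + 21*a - 6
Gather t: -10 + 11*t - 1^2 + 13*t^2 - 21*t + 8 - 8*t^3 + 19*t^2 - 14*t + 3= -8*t^3 + 32*t^2 - 24*t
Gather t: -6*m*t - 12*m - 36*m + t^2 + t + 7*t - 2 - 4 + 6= -48*m + t^2 + t*(8 - 6*m)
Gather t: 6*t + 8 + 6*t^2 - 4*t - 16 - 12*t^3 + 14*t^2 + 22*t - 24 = -12*t^3 + 20*t^2 + 24*t - 32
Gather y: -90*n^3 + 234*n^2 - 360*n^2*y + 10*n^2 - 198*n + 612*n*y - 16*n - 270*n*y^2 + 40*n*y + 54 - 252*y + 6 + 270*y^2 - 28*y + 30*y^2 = -90*n^3 + 244*n^2 - 214*n + y^2*(300 - 270*n) + y*(-360*n^2 + 652*n - 280) + 60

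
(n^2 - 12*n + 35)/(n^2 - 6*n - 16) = (-n^2 + 12*n - 35)/(-n^2 + 6*n + 16)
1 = 1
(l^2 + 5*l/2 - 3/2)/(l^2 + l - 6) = (l - 1/2)/(l - 2)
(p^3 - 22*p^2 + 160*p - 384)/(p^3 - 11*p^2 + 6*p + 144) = (p - 8)/(p + 3)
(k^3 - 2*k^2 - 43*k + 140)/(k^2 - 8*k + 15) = (k^2 + 3*k - 28)/(k - 3)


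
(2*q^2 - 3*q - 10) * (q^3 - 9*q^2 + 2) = 2*q^5 - 21*q^4 + 17*q^3 + 94*q^2 - 6*q - 20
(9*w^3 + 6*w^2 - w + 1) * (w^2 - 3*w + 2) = 9*w^5 - 21*w^4 - w^3 + 16*w^2 - 5*w + 2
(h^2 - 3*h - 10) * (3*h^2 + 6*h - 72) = 3*h^4 - 3*h^3 - 120*h^2 + 156*h + 720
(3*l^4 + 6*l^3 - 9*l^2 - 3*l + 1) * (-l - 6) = -3*l^5 - 24*l^4 - 27*l^3 + 57*l^2 + 17*l - 6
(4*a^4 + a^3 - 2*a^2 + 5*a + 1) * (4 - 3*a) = -12*a^5 + 13*a^4 + 10*a^3 - 23*a^2 + 17*a + 4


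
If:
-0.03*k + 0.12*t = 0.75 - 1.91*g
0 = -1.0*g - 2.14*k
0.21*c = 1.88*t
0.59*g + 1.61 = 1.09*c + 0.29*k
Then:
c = 1.73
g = 0.38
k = -0.18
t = 0.19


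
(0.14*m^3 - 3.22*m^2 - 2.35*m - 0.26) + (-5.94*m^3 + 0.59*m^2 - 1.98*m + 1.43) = -5.8*m^3 - 2.63*m^2 - 4.33*m + 1.17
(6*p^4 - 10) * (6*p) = 36*p^5 - 60*p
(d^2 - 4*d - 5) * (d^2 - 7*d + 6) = d^4 - 11*d^3 + 29*d^2 + 11*d - 30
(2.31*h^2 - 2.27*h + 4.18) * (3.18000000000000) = 7.3458*h^2 - 7.2186*h + 13.2924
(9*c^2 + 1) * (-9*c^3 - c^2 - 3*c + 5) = -81*c^5 - 9*c^4 - 36*c^3 + 44*c^2 - 3*c + 5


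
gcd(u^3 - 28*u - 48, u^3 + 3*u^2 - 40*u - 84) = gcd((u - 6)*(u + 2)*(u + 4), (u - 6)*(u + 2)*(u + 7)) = u^2 - 4*u - 12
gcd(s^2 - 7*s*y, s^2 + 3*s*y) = s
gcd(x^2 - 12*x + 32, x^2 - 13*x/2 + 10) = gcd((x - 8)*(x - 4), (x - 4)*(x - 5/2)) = x - 4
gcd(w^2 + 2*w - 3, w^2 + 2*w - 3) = w^2 + 2*w - 3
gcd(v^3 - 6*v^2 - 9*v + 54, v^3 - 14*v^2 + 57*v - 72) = v - 3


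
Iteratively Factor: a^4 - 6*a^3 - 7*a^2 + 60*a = (a - 5)*(a^3 - a^2 - 12*a) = (a - 5)*(a - 4)*(a^2 + 3*a) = (a - 5)*(a - 4)*(a + 3)*(a)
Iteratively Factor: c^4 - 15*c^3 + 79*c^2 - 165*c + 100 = (c - 5)*(c^3 - 10*c^2 + 29*c - 20) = (c - 5)*(c - 1)*(c^2 - 9*c + 20) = (c - 5)*(c - 4)*(c - 1)*(c - 5)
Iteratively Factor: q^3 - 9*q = (q - 3)*(q^2 + 3*q) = (q - 3)*(q + 3)*(q)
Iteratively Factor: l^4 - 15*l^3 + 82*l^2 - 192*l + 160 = (l - 4)*(l^3 - 11*l^2 + 38*l - 40) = (l - 4)^2*(l^2 - 7*l + 10) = (l - 4)^2*(l - 2)*(l - 5)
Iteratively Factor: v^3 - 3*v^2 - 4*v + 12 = (v - 2)*(v^2 - v - 6) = (v - 3)*(v - 2)*(v + 2)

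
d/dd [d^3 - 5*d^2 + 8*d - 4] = 3*d^2 - 10*d + 8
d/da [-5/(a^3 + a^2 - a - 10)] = 5*(3*a^2 + 2*a - 1)/(a^3 + a^2 - a - 10)^2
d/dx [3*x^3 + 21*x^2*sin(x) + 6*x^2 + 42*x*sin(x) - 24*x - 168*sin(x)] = 21*x^2*cos(x) + 9*x^2 + 42*sqrt(2)*x*sin(x + pi/4) + 12*x + 42*sin(x) - 168*cos(x) - 24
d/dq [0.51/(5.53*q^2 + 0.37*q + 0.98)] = (-5.6406*q - 0.1887)/(5.53*q^2 + 0.37*q + 0.98)^2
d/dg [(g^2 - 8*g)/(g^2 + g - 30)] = 3*(3*g^2 - 20*g + 80)/(g^4 + 2*g^3 - 59*g^2 - 60*g + 900)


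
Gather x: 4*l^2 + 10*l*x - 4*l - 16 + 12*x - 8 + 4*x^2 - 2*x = 4*l^2 - 4*l + 4*x^2 + x*(10*l + 10) - 24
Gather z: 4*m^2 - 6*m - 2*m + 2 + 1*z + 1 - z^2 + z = 4*m^2 - 8*m - z^2 + 2*z + 3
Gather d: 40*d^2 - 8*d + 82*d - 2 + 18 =40*d^2 + 74*d + 16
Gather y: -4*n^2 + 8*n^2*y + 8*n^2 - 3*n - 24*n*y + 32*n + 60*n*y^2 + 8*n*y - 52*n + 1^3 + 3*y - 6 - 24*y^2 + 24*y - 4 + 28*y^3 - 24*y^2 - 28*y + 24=4*n^2 - 23*n + 28*y^3 + y^2*(60*n - 48) + y*(8*n^2 - 16*n - 1) + 15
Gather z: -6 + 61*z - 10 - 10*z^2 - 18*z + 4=-10*z^2 + 43*z - 12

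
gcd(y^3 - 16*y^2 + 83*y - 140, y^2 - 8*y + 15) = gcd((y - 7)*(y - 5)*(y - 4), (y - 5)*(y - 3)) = y - 5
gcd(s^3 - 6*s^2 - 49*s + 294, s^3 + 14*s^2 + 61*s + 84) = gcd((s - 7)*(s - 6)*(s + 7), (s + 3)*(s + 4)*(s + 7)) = s + 7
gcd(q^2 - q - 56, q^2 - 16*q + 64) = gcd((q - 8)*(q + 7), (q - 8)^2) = q - 8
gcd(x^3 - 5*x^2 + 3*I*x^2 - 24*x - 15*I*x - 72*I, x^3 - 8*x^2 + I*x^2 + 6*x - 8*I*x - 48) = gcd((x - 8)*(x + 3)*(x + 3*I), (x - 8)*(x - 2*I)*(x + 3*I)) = x^2 + x*(-8 + 3*I) - 24*I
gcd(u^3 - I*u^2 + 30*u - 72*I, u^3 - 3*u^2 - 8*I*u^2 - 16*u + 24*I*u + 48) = u - 4*I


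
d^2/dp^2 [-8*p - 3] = 0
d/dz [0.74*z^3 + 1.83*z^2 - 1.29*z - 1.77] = 2.22*z^2 + 3.66*z - 1.29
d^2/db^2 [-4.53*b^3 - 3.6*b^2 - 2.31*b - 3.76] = -27.18*b - 7.2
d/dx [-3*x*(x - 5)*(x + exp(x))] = -3*x*(x - 5)*(exp(x) + 1) - 3*x*(x + exp(x)) - 3*(x - 5)*(x + exp(x))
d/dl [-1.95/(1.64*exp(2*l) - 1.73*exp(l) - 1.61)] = (6.396*exp(l) - 3.3735)*exp(l)/(-1.64*exp(2*l) + 1.73*exp(l) + 1.61)^2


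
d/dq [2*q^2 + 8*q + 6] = 4*q + 8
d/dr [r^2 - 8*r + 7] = 2*r - 8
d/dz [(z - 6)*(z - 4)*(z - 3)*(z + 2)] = 4*z^3 - 33*z^2 + 56*z + 36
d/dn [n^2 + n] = 2*n + 1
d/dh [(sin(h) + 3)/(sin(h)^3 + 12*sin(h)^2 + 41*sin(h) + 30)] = -(2*sin(h)^3 + 21*sin(h)^2 + 72*sin(h) + 93)*cos(h)/(sin(h)^3 + 12*sin(h)^2 + 41*sin(h) + 30)^2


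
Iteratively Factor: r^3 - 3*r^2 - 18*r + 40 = (r - 5)*(r^2 + 2*r - 8) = (r - 5)*(r - 2)*(r + 4)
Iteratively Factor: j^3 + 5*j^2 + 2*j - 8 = (j + 4)*(j^2 + j - 2) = (j + 2)*(j + 4)*(j - 1)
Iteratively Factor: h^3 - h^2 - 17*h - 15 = (h + 1)*(h^2 - 2*h - 15) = (h - 5)*(h + 1)*(h + 3)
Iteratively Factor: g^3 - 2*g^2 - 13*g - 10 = (g - 5)*(g^2 + 3*g + 2) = (g - 5)*(g + 1)*(g + 2)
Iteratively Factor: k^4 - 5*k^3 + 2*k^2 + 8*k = (k - 4)*(k^3 - k^2 - 2*k) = (k - 4)*(k - 2)*(k^2 + k) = (k - 4)*(k - 2)*(k + 1)*(k)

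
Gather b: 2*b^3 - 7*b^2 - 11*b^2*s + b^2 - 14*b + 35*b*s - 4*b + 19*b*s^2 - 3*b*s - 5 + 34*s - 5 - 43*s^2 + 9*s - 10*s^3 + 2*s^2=2*b^3 + b^2*(-11*s - 6) + b*(19*s^2 + 32*s - 18) - 10*s^3 - 41*s^2 + 43*s - 10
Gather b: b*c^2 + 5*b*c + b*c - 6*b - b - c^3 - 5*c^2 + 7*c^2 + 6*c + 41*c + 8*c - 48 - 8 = b*(c^2 + 6*c - 7) - c^3 + 2*c^2 + 55*c - 56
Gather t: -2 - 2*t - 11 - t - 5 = -3*t - 18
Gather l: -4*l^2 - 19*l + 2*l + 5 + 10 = -4*l^2 - 17*l + 15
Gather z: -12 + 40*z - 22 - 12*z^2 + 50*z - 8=-12*z^2 + 90*z - 42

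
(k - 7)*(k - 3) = k^2 - 10*k + 21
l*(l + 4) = l^2 + 4*l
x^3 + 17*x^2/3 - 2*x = x*(x - 1/3)*(x + 6)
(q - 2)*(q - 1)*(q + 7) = q^3 + 4*q^2 - 19*q + 14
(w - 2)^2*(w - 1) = w^3 - 5*w^2 + 8*w - 4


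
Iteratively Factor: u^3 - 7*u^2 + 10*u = (u)*(u^2 - 7*u + 10) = u*(u - 2)*(u - 5)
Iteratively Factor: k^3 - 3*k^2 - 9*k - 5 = (k - 5)*(k^2 + 2*k + 1) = (k - 5)*(k + 1)*(k + 1)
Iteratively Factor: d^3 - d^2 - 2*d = (d + 1)*(d^2 - 2*d) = d*(d + 1)*(d - 2)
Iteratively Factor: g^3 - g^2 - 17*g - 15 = (g - 5)*(g^2 + 4*g + 3) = (g - 5)*(g + 3)*(g + 1)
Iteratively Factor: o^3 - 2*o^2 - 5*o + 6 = (o - 1)*(o^2 - o - 6) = (o - 3)*(o - 1)*(o + 2)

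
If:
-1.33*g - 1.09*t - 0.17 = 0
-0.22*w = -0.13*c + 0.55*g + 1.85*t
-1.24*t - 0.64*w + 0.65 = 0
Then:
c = 5.10135450288252 - 3.86301983245956*w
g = 0.422992966286684*w - 0.557421780257094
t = 0.524193548387097 - 0.516129032258065*w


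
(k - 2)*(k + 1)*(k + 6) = k^3 + 5*k^2 - 8*k - 12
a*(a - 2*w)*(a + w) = a^3 - a^2*w - 2*a*w^2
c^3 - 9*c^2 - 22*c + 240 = (c - 8)*(c - 6)*(c + 5)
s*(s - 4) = s^2 - 4*s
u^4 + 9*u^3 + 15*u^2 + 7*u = u*(u + 1)^2*(u + 7)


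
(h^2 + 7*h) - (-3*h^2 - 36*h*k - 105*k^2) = 4*h^2 + 36*h*k + 7*h + 105*k^2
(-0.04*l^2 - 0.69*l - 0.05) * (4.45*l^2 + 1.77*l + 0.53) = -0.178*l^4 - 3.1413*l^3 - 1.465*l^2 - 0.4542*l - 0.0265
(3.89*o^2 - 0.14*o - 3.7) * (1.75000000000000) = 6.8075*o^2 - 0.245*o - 6.475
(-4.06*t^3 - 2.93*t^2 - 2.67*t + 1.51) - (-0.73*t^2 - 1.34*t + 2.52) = -4.06*t^3 - 2.2*t^2 - 1.33*t - 1.01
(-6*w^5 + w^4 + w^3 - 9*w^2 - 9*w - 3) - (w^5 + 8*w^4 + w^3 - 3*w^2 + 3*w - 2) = -7*w^5 - 7*w^4 - 6*w^2 - 12*w - 1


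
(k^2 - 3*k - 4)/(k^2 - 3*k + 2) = (k^2 - 3*k - 4)/(k^2 - 3*k + 2)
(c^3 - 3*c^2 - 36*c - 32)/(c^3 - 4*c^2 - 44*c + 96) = (c^2 + 5*c + 4)/(c^2 + 4*c - 12)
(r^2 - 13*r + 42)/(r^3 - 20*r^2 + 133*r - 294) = 1/(r - 7)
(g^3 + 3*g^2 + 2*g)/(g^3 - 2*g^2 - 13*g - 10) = g/(g - 5)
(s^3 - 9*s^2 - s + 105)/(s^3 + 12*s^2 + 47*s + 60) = (s^2 - 12*s + 35)/(s^2 + 9*s + 20)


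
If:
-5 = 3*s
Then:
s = -5/3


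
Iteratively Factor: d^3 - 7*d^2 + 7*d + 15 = (d + 1)*(d^2 - 8*d + 15) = (d - 3)*(d + 1)*(d - 5)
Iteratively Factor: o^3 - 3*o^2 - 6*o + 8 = (o - 4)*(o^2 + o - 2) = (o - 4)*(o + 2)*(o - 1)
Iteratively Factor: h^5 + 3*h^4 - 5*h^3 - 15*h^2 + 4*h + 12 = (h - 1)*(h^4 + 4*h^3 - h^2 - 16*h - 12) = (h - 1)*(h + 3)*(h^3 + h^2 - 4*h - 4) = (h - 1)*(h + 2)*(h + 3)*(h^2 - h - 2) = (h - 2)*(h - 1)*(h + 2)*(h + 3)*(h + 1)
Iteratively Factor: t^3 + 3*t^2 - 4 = (t + 2)*(t^2 + t - 2) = (t - 1)*(t + 2)*(t + 2)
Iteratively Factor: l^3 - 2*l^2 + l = (l)*(l^2 - 2*l + 1) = l*(l - 1)*(l - 1)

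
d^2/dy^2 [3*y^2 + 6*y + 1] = 6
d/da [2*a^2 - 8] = 4*a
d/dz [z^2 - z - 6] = 2*z - 1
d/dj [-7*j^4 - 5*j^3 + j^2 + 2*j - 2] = -28*j^3 - 15*j^2 + 2*j + 2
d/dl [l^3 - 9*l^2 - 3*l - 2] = 3*l^2 - 18*l - 3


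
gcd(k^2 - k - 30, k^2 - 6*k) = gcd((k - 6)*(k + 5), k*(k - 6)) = k - 6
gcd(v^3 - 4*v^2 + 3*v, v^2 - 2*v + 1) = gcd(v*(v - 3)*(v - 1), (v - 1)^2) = v - 1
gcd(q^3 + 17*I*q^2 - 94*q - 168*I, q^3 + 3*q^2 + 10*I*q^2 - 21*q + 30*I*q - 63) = q + 7*I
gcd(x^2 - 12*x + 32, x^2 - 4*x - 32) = x - 8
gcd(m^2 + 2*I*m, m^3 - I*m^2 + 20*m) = m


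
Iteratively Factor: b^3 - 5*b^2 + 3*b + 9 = (b - 3)*(b^2 - 2*b - 3) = (b - 3)^2*(b + 1)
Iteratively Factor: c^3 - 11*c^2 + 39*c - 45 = (c - 3)*(c^2 - 8*c + 15) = (c - 3)^2*(c - 5)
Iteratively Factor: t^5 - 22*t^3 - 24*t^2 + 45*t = (t + 3)*(t^4 - 3*t^3 - 13*t^2 + 15*t) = (t - 5)*(t + 3)*(t^3 + 2*t^2 - 3*t) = t*(t - 5)*(t + 3)*(t^2 + 2*t - 3) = t*(t - 5)*(t - 1)*(t + 3)*(t + 3)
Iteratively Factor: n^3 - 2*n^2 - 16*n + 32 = (n - 2)*(n^2 - 16) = (n - 2)*(n + 4)*(n - 4)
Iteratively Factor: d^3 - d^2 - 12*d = (d + 3)*(d^2 - 4*d) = (d - 4)*(d + 3)*(d)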